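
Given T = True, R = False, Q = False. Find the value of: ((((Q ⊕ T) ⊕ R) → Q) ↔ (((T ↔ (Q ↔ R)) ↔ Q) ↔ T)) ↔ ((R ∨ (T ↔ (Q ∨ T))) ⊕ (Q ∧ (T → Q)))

True

Q ⊕ T = False ⊕ True = True
(Q ⊕ T) ⊕ R = True ⊕ False = True
((Q ⊕ T) ⊕ R) → Q = True → False = False
Q ↔ R = False ↔ False = True
T ↔ (Q ↔ R) = True ↔ True = True
(T ↔ (Q ↔ R)) ↔ Q = True ↔ False = False
((T ↔ (Q ↔ R)) ↔ Q) ↔ T = False ↔ True = False
(((Q ⊕ T) ⊕ R) → Q) ↔ (((T ↔ (Q ↔ R)) ↔ Q) ↔ T) = False ↔ False = True
Q ∨ T = False ∨ True = True
T ↔ (Q ∨ T) = True ↔ True = True
R ∨ (T ↔ (Q ∨ T)) = False ∨ True = True
T → Q = True → False = False
Q ∧ (T → Q) = False ∧ False = False
(R ∨ (T ↔ (Q ∨ T))) ⊕ (Q ∧ (T → Q)) = True ⊕ False = True
((((Q ⊕ T) ⊕ R) → Q) ↔ (((T ↔ (Q ↔ R)) ↔ Q) ↔ T)) ↔ ((R ∨ (T ↔ (Q ∨ T))) ⊕ (Q ∧ (T → Q))) = True ↔ True = True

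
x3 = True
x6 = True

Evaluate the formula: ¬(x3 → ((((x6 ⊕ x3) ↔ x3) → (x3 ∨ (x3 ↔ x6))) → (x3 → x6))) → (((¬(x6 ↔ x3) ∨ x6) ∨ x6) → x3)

True

x6 ⊕ x3 = True ⊕ True = False
(x6 ⊕ x3) ↔ x3 = False ↔ True = False
x3 ↔ x6 = True ↔ True = True
x3 ∨ (x3 ↔ x6) = True ∨ True = True
((x6 ⊕ x3) ↔ x3) → (x3 ∨ (x3 ↔ x6)) = False → True = True
x3 → x6 = True → True = True
(((x6 ⊕ x3) ↔ x3) → (x3 ∨ (x3 ↔ x6))) → (x3 → x6) = True → True = True
x3 → ((((x6 ⊕ x3) ↔ x3) → (x3 ∨ (x3 ↔ x6))) → (x3 → x6)) = True → True = True
¬(x3 → ((((x6 ⊕ x3) ↔ x3) → (x3 ∨ (x3 ↔ x6))) → (x3 → x6))) = ¬True = False
x6 ↔ x3 = True ↔ True = True
¬(x6 ↔ x3) = ¬True = False
¬(x6 ↔ x3) ∨ x6 = False ∨ True = True
(¬(x6 ↔ x3) ∨ x6) ∨ x6 = True ∨ True = True
((¬(x6 ↔ x3) ∨ x6) ∨ x6) → x3 = True → True = True
¬(x3 → ((((x6 ⊕ x3) ↔ x3) → (x3 ∨ (x3 ↔ x6))) → (x3 → x6))) → (((¬(x6 ↔ x3) ∨ x6) ∨ x6) → x3) = False → True = True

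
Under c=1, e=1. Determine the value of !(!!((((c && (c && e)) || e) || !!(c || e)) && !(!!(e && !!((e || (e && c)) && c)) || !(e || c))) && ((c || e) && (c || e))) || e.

Substituting c=1, e=1:
c && e = 1 && 1 = 1
c && (c && e) = 1 && 1 = 1
(c && (c && e)) || e = 1 || 1 = 1
c || e = 1 || 1 = 1
!(c || e) = !1 = 0
!!(c || e) = !0 = 1
((c && (c && e)) || e) || !!(c || e) = 1 || 1 = 1
e && c = 1 && 1 = 1
e || (e && c) = 1 || 1 = 1
(e || (e && c)) && c = 1 && 1 = 1
!((e || (e && c)) && c) = !1 = 0
!!((e || (e && c)) && c) = !0 = 1
e && !!((e || (e && c)) && c) = 1 && 1 = 1
!(e && !!((e || (e && c)) && c)) = !1 = 0
!!(e && !!((e || (e && c)) && c)) = !0 = 1
e || c = 1 || 1 = 1
!(e || c) = !1 = 0
!!(e && !!((e || (e && c)) && c)) || !(e || c) = 1 || 0 = 1
!(!!(e && !!((e || (e && c)) && c)) || !(e || c)) = !1 = 0
(((c && (c && e)) || e) || !!(c || e)) && !(!!(e && !!((e || (e && c)) && c)) || !(e || c)) = 1 && 0 = 0
!((((c && (c && e)) || e) || !!(c || e)) && !(!!(e && !!((e || (e && c)) && c)) || !(e || c))) = !0 = 1
!!((((c && (c && e)) || e) || !!(c || e)) && !(!!(e && !!((e || (e && c)) && c)) || !(e || c))) = !1 = 0
c || e = 1 || 1 = 1
c || e = 1 || 1 = 1
(c || e) && (c || e) = 1 && 1 = 1
!!((((c && (c && e)) || e) || !!(c || e)) && !(!!(e && !!((e || (e && c)) && c)) || !(e || c))) && ((c || e) && (c || e)) = 0 && 1 = 0
!(!!((((c && (c && e)) || e) || !!(c || e)) && !(!!(e && !!((e || (e && c)) && c)) || !(e || c))) && ((c || e) && (c || e))) = !0 = 1
!(!!((((c && (c && e)) || e) || !!(c || e)) && !(!!(e && !!((e || (e && c)) && c)) || !(e || c))) && ((c || e) && (c || e))) || e = 1 || 1 = 1

1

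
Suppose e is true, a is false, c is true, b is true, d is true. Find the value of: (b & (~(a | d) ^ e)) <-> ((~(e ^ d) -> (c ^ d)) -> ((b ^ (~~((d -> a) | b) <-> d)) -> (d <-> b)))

a | d = 0 | 1 = 1
~(a | d) = ~1 = 0
~(a | d) ^ e = 0 ^ 1 = 1
b & (~(a | d) ^ e) = 1 & 1 = 1
e ^ d = 1 ^ 1 = 0
~(e ^ d) = ~0 = 1
c ^ d = 1 ^ 1 = 0
~(e ^ d) -> (c ^ d) = 1 -> 0 = 0
d -> a = 1 -> 0 = 0
(d -> a) | b = 0 | 1 = 1
~((d -> a) | b) = ~1 = 0
~~((d -> a) | b) = ~0 = 1
~~((d -> a) | b) <-> d = 1 <-> 1 = 1
b ^ (~~((d -> a) | b) <-> d) = 1 ^ 1 = 0
d <-> b = 1 <-> 1 = 1
(b ^ (~~((d -> a) | b) <-> d)) -> (d <-> b) = 0 -> 1 = 1
(~(e ^ d) -> (c ^ d)) -> ((b ^ (~~((d -> a) | b) <-> d)) -> (d <-> b)) = 0 -> 1 = 1
(b & (~(a | d) ^ e)) <-> ((~(e ^ d) -> (c ^ d)) -> ((b ^ (~~((d -> a) | b) <-> d)) -> (d <-> b))) = 1 <-> 1 = 1

1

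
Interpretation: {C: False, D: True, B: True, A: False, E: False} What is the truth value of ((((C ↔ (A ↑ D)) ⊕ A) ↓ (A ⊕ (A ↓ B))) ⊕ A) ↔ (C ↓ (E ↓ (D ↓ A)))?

A ↑ D = False ↑ True = True
C ↔ (A ↑ D) = False ↔ True = False
(C ↔ (A ↑ D)) ⊕ A = False ⊕ False = False
A ↓ B = False ↓ True = False
A ⊕ (A ↓ B) = False ⊕ False = False
((C ↔ (A ↑ D)) ⊕ A) ↓ (A ⊕ (A ↓ B)) = False ↓ False = True
(((C ↔ (A ↑ D)) ⊕ A) ↓ (A ⊕ (A ↓ B))) ⊕ A = True ⊕ False = True
D ↓ A = True ↓ False = False
E ↓ (D ↓ A) = False ↓ False = True
C ↓ (E ↓ (D ↓ A)) = False ↓ True = False
((((C ↔ (A ↑ D)) ⊕ A) ↓ (A ⊕ (A ↓ B))) ⊕ A) ↔ (C ↓ (E ↓ (D ↓ A))) = True ↔ False = False

False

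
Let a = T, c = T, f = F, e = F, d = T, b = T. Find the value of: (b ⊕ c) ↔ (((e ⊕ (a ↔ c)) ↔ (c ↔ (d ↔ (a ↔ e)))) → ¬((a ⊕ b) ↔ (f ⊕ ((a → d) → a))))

F

b ⊕ c = T ⊕ T = F
a ↔ c = T ↔ T = T
e ⊕ (a ↔ c) = F ⊕ T = T
a ↔ e = T ↔ F = F
d ↔ (a ↔ e) = T ↔ F = F
c ↔ (d ↔ (a ↔ e)) = T ↔ F = F
(e ⊕ (a ↔ c)) ↔ (c ↔ (d ↔ (a ↔ e))) = T ↔ F = F
a ⊕ b = T ⊕ T = F
a → d = T → T = T
(a → d) → a = T → T = T
f ⊕ ((a → d) → a) = F ⊕ T = T
(a ⊕ b) ↔ (f ⊕ ((a → d) → a)) = F ↔ T = F
¬((a ⊕ b) ↔ (f ⊕ ((a → d) → a))) = ¬F = T
((e ⊕ (a ↔ c)) ↔ (c ↔ (d ↔ (a ↔ e)))) → ¬((a ⊕ b) ↔ (f ⊕ ((a → d) → a))) = F → T = T
(b ⊕ c) ↔ (((e ⊕ (a ↔ c)) ↔ (c ↔ (d ↔ (a ↔ e)))) → ¬((a ⊕ b) ↔ (f ⊕ ((a → d) → a)))) = F ↔ T = F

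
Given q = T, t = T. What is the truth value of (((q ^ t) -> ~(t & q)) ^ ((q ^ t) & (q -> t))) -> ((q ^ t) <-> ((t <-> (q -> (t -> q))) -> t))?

q ^ t = T ^ T = F
t & q = T & T = T
~(t & q) = ~T = F
(q ^ t) -> ~(t & q) = F -> F = T
q ^ t = T ^ T = F
q -> t = T -> T = T
(q ^ t) & (q -> t) = F & T = F
((q ^ t) -> ~(t & q)) ^ ((q ^ t) & (q -> t)) = T ^ F = T
q ^ t = T ^ T = F
t -> q = T -> T = T
q -> (t -> q) = T -> T = T
t <-> (q -> (t -> q)) = T <-> T = T
(t <-> (q -> (t -> q))) -> t = T -> T = T
(q ^ t) <-> ((t <-> (q -> (t -> q))) -> t) = F <-> T = F
(((q ^ t) -> ~(t & q)) ^ ((q ^ t) & (q -> t))) -> ((q ^ t) <-> ((t <-> (q -> (t -> q))) -> t)) = T -> F = F

F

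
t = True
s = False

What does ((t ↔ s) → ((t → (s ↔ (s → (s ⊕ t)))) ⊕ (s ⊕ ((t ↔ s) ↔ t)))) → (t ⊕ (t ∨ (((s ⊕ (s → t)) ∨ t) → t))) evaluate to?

t ↔ s = True ↔ False = False
s ⊕ t = False ⊕ True = True
s → (s ⊕ t) = False → True = True
s ↔ (s → (s ⊕ t)) = False ↔ True = False
t → (s ↔ (s → (s ⊕ t))) = True → False = False
t ↔ s = True ↔ False = False
(t ↔ s) ↔ t = False ↔ True = False
s ⊕ ((t ↔ s) ↔ t) = False ⊕ False = False
(t → (s ↔ (s → (s ⊕ t)))) ⊕ (s ⊕ ((t ↔ s) ↔ t)) = False ⊕ False = False
(t ↔ s) → ((t → (s ↔ (s → (s ⊕ t)))) ⊕ (s ⊕ ((t ↔ s) ↔ t))) = False → False = True
s → t = False → True = True
s ⊕ (s → t) = False ⊕ True = True
(s ⊕ (s → t)) ∨ t = True ∨ True = True
((s ⊕ (s → t)) ∨ t) → t = True → True = True
t ∨ (((s ⊕ (s → t)) ∨ t) → t) = True ∨ True = True
t ⊕ (t ∨ (((s ⊕ (s → t)) ∨ t) → t)) = True ⊕ True = False
((t ↔ s) → ((t → (s ↔ (s → (s ⊕ t)))) ⊕ (s ⊕ ((t ↔ s) ↔ t)))) → (t ⊕ (t ∨ (((s ⊕ (s → t)) ∨ t) → t))) = True → False = False

False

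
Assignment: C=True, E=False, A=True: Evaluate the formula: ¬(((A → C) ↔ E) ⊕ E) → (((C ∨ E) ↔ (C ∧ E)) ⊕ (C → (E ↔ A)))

False

A → C = True → True = True
(A → C) ↔ E = True ↔ False = False
((A → C) ↔ E) ⊕ E = False ⊕ False = False
¬(((A → C) ↔ E) ⊕ E) = ¬False = True
C ∨ E = True ∨ False = True
C ∧ E = True ∧ False = False
(C ∨ E) ↔ (C ∧ E) = True ↔ False = False
E ↔ A = False ↔ True = False
C → (E ↔ A) = True → False = False
((C ∨ E) ↔ (C ∧ E)) ⊕ (C → (E ↔ A)) = False ⊕ False = False
¬(((A → C) ↔ E) ⊕ E) → (((C ∨ E) ↔ (C ∧ E)) ⊕ (C → (E ↔ A))) = True → False = False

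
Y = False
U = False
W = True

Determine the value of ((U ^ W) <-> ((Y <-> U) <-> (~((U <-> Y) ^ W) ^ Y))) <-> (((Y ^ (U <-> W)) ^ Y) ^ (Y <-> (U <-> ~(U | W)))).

Substituting Y=False, U=False, W=True:
U ^ W = False ^ True = True
Y <-> U = False <-> False = True
U <-> Y = False <-> False = True
(U <-> Y) ^ W = True ^ True = False
~((U <-> Y) ^ W) = ~False = True
~((U <-> Y) ^ W) ^ Y = True ^ False = True
(Y <-> U) <-> (~((U <-> Y) ^ W) ^ Y) = True <-> True = True
(U ^ W) <-> ((Y <-> U) <-> (~((U <-> Y) ^ W) ^ Y)) = True <-> True = True
U <-> W = False <-> True = False
Y ^ (U <-> W) = False ^ False = False
(Y ^ (U <-> W)) ^ Y = False ^ False = False
U | W = False | True = True
~(U | W) = ~True = False
U <-> ~(U | W) = False <-> False = True
Y <-> (U <-> ~(U | W)) = False <-> True = False
((Y ^ (U <-> W)) ^ Y) ^ (Y <-> (U <-> ~(U | W))) = False ^ False = False
((U ^ W) <-> ((Y <-> U) <-> (~((U <-> Y) ^ W) ^ Y))) <-> (((Y ^ (U <-> W)) ^ Y) ^ (Y <-> (U <-> ~(U | W)))) = True <-> False = False

False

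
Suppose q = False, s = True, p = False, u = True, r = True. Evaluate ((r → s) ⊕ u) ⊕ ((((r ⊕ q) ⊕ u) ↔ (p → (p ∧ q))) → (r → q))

r → s = True → True = True
(r → s) ⊕ u = True ⊕ True = False
r ⊕ q = True ⊕ False = True
(r ⊕ q) ⊕ u = True ⊕ True = False
p ∧ q = False ∧ False = False
p → (p ∧ q) = False → False = True
((r ⊕ q) ⊕ u) ↔ (p → (p ∧ q)) = False ↔ True = False
r → q = True → False = False
(((r ⊕ q) ⊕ u) ↔ (p → (p ∧ q))) → (r → q) = False → False = True
((r → s) ⊕ u) ⊕ ((((r ⊕ q) ⊕ u) ↔ (p → (p ∧ q))) → (r → q)) = False ⊕ True = True

True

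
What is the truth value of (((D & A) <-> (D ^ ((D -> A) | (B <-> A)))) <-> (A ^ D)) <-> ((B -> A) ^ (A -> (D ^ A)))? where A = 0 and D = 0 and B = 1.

1

D & A = 0 & 0 = 0
D -> A = 0 -> 0 = 1
B <-> A = 1 <-> 0 = 0
(D -> A) | (B <-> A) = 1 | 0 = 1
D ^ ((D -> A) | (B <-> A)) = 0 ^ 1 = 1
(D & A) <-> (D ^ ((D -> A) | (B <-> A))) = 0 <-> 1 = 0
A ^ D = 0 ^ 0 = 0
((D & A) <-> (D ^ ((D -> A) | (B <-> A)))) <-> (A ^ D) = 0 <-> 0 = 1
B -> A = 1 -> 0 = 0
D ^ A = 0 ^ 0 = 0
A -> (D ^ A) = 0 -> 0 = 1
(B -> A) ^ (A -> (D ^ A)) = 0 ^ 1 = 1
(((D & A) <-> (D ^ ((D -> A) | (B <-> A)))) <-> (A ^ D)) <-> ((B -> A) ^ (A -> (D ^ A))) = 1 <-> 1 = 1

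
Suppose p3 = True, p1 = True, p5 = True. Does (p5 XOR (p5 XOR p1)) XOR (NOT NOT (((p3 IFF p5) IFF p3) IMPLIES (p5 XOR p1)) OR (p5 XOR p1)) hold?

True

p5 XOR p1 = True XOR True = False
p5 XOR (p5 XOR p1) = True XOR False = True
p3 IFF p5 = True IFF True = True
(p3 IFF p5) IFF p3 = True IFF True = True
p5 XOR p1 = True XOR True = False
((p3 IFF p5) IFF p3) IMPLIES (p5 XOR p1) = True IMPLIES False = False
NOT (((p3 IFF p5) IFF p3) IMPLIES (p5 XOR p1)) = NOT False = True
NOT NOT (((p3 IFF p5) IFF p3) IMPLIES (p5 XOR p1)) = NOT True = False
p5 XOR p1 = True XOR True = False
NOT NOT (((p3 IFF p5) IFF p3) IMPLIES (p5 XOR p1)) OR (p5 XOR p1) = False OR False = False
(p5 XOR (p5 XOR p1)) XOR (NOT NOT (((p3 IFF p5) IFF p3) IMPLIES (p5 XOR p1)) OR (p5 XOR p1)) = True XOR False = True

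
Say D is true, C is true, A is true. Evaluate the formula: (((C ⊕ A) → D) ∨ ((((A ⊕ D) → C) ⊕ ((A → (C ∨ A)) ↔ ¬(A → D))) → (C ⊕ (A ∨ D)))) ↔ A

True

C ⊕ A = True ⊕ True = False
(C ⊕ A) → D = False → True = True
A ⊕ D = True ⊕ True = False
(A ⊕ D) → C = False → True = True
C ∨ A = True ∨ True = True
A → (C ∨ A) = True → True = True
A → D = True → True = True
¬(A → D) = ¬True = False
(A → (C ∨ A)) ↔ ¬(A → D) = True ↔ False = False
((A ⊕ D) → C) ⊕ ((A → (C ∨ A)) ↔ ¬(A → D)) = True ⊕ False = True
A ∨ D = True ∨ True = True
C ⊕ (A ∨ D) = True ⊕ True = False
(((A ⊕ D) → C) ⊕ ((A → (C ∨ A)) ↔ ¬(A → D))) → (C ⊕ (A ∨ D)) = True → False = False
((C ⊕ A) → D) ∨ ((((A ⊕ D) → C) ⊕ ((A → (C ∨ A)) ↔ ¬(A → D))) → (C ⊕ (A ∨ D))) = True ∨ False = True
(((C ⊕ A) → D) ∨ ((((A ⊕ D) → C) ⊕ ((A → (C ∨ A)) ↔ ¬(A → D))) → (C ⊕ (A ∨ D)))) ↔ A = True ↔ True = True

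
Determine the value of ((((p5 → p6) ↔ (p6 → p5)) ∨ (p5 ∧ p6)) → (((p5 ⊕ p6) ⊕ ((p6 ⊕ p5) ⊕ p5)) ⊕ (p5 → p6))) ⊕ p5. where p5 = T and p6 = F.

F

Substituting p5=T, p6=F:
p5 → p6 = T → F = F
p6 → p5 = F → T = T
(p5 → p6) ↔ (p6 → p5) = F ↔ T = F
p5 ∧ p6 = T ∧ F = F
((p5 → p6) ↔ (p6 → p5)) ∨ (p5 ∧ p6) = F ∨ F = F
p5 ⊕ p6 = T ⊕ F = T
p6 ⊕ p5 = F ⊕ T = T
(p6 ⊕ p5) ⊕ p5 = T ⊕ T = F
(p5 ⊕ p6) ⊕ ((p6 ⊕ p5) ⊕ p5) = T ⊕ F = T
p5 → p6 = T → F = F
((p5 ⊕ p6) ⊕ ((p6 ⊕ p5) ⊕ p5)) ⊕ (p5 → p6) = T ⊕ F = T
(((p5 → p6) ↔ (p6 → p5)) ∨ (p5 ∧ p6)) → (((p5 ⊕ p6) ⊕ ((p6 ⊕ p5) ⊕ p5)) ⊕ (p5 → p6)) = F → T = T
((((p5 → p6) ↔ (p6 → p5)) ∨ (p5 ∧ p6)) → (((p5 ⊕ p6) ⊕ ((p6 ⊕ p5) ⊕ p5)) ⊕ (p5 → p6))) ⊕ p5 = T ⊕ T = F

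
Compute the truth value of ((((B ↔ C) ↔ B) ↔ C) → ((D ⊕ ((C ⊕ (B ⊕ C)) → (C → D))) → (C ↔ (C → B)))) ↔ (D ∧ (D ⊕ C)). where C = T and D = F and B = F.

T

Substituting C=T, D=F, B=F:
B ↔ C = F ↔ T = F
(B ↔ C) ↔ B = F ↔ F = T
((B ↔ C) ↔ B) ↔ C = T ↔ T = T
B ⊕ C = F ⊕ T = T
C ⊕ (B ⊕ C) = T ⊕ T = F
C → D = T → F = F
(C ⊕ (B ⊕ C)) → (C → D) = F → F = T
D ⊕ ((C ⊕ (B ⊕ C)) → (C → D)) = F ⊕ T = T
C → B = T → F = F
C ↔ (C → B) = T ↔ F = F
(D ⊕ ((C ⊕ (B ⊕ C)) → (C → D))) → (C ↔ (C → B)) = T → F = F
(((B ↔ C) ↔ B) ↔ C) → ((D ⊕ ((C ⊕ (B ⊕ C)) → (C → D))) → (C ↔ (C → B))) = T → F = F
D ⊕ C = F ⊕ T = T
D ∧ (D ⊕ C) = F ∧ T = F
((((B ↔ C) ↔ B) ↔ C) → ((D ⊕ ((C ⊕ (B ⊕ C)) → (C → D))) → (C ↔ (C → B)))) ↔ (D ∧ (D ⊕ C)) = F ↔ F = T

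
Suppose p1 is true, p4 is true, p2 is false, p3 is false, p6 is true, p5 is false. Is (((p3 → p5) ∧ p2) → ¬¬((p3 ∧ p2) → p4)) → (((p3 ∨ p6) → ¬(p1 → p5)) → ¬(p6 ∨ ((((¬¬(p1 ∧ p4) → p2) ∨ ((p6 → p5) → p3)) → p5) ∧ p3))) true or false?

False

p3 → p5 = False → False = True
(p3 → p5) ∧ p2 = True ∧ False = False
p3 ∧ p2 = False ∧ False = False
(p3 ∧ p2) → p4 = False → True = True
¬((p3 ∧ p2) → p4) = ¬True = False
¬¬((p3 ∧ p2) → p4) = ¬False = True
((p3 → p5) ∧ p2) → ¬¬((p3 ∧ p2) → p4) = False → True = True
p3 ∨ p6 = False ∨ True = True
p1 → p5 = True → False = False
¬(p1 → p5) = ¬False = True
(p3 ∨ p6) → ¬(p1 → p5) = True → True = True
p1 ∧ p4 = True ∧ True = True
¬(p1 ∧ p4) = ¬True = False
¬¬(p1 ∧ p4) = ¬False = True
¬¬(p1 ∧ p4) → p2 = True → False = False
p6 → p5 = True → False = False
(p6 → p5) → p3 = False → False = True
(¬¬(p1 ∧ p4) → p2) ∨ ((p6 → p5) → p3) = False ∨ True = True
((¬¬(p1 ∧ p4) → p2) ∨ ((p6 → p5) → p3)) → p5 = True → False = False
(((¬¬(p1 ∧ p4) → p2) ∨ ((p6 → p5) → p3)) → p5) ∧ p3 = False ∧ False = False
p6 ∨ ((((¬¬(p1 ∧ p4) → p2) ∨ ((p6 → p5) → p3)) → p5) ∧ p3) = True ∨ False = True
¬(p6 ∨ ((((¬¬(p1 ∧ p4) → p2) ∨ ((p6 → p5) → p3)) → p5) ∧ p3)) = ¬True = False
((p3 ∨ p6) → ¬(p1 → p5)) → ¬(p6 ∨ ((((¬¬(p1 ∧ p4) → p2) ∨ ((p6 → p5) → p3)) → p5) ∧ p3)) = True → False = False
(((p3 → p5) ∧ p2) → ¬¬((p3 ∧ p2) → p4)) → (((p3 ∨ p6) → ¬(p1 → p5)) → ¬(p6 ∨ ((((¬¬(p1 ∧ p4) → p2) ∨ ((p6 → p5) → p3)) → p5) ∧ p3))) = True → False = False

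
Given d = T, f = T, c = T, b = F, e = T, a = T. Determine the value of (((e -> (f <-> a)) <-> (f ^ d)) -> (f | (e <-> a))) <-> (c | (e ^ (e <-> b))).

f <-> a = T <-> T = T
e -> (f <-> a) = T -> T = T
f ^ d = T ^ T = F
(e -> (f <-> a)) <-> (f ^ d) = T <-> F = F
e <-> a = T <-> T = T
f | (e <-> a) = T | T = T
((e -> (f <-> a)) <-> (f ^ d)) -> (f | (e <-> a)) = F -> T = T
e <-> b = T <-> F = F
e ^ (e <-> b) = T ^ F = T
c | (e ^ (e <-> b)) = T | T = T
(((e -> (f <-> a)) <-> (f ^ d)) -> (f | (e <-> a))) <-> (c | (e ^ (e <-> b))) = T <-> T = T

T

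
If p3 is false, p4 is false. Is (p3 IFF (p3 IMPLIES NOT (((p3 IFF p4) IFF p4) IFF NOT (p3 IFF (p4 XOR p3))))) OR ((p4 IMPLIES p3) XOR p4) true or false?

p3 IFF p4 = False IFF False = True
(p3 IFF p4) IFF p4 = True IFF False = False
p4 XOR p3 = False XOR False = False
p3 IFF (p4 XOR p3) = False IFF False = True
NOT (p3 IFF (p4 XOR p3)) = NOT True = False
((p3 IFF p4) IFF p4) IFF NOT (p3 IFF (p4 XOR p3)) = False IFF False = True
NOT (((p3 IFF p4) IFF p4) IFF NOT (p3 IFF (p4 XOR p3))) = NOT True = False
p3 IMPLIES NOT (((p3 IFF p4) IFF p4) IFF NOT (p3 IFF (p4 XOR p3))) = False IMPLIES False = True
p3 IFF (p3 IMPLIES NOT (((p3 IFF p4) IFF p4) IFF NOT (p3 IFF (p4 XOR p3)))) = False IFF True = False
p4 IMPLIES p3 = False IMPLIES False = True
(p4 IMPLIES p3) XOR p4 = True XOR False = True
(p3 IFF (p3 IMPLIES NOT (((p3 IFF p4) IFF p4) IFF NOT (p3 IFF (p4 XOR p3))))) OR ((p4 IMPLIES p3) XOR p4) = False OR True = True

True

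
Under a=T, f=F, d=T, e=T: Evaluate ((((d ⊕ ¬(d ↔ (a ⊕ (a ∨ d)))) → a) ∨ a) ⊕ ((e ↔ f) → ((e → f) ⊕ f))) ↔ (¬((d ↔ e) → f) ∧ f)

T

Substituting a=T, f=F, d=T, e=T:
a ∨ d = T ∨ T = T
a ⊕ (a ∨ d) = T ⊕ T = F
d ↔ (a ⊕ (a ∨ d)) = T ↔ F = F
¬(d ↔ (a ⊕ (a ∨ d))) = ¬F = T
d ⊕ ¬(d ↔ (a ⊕ (a ∨ d))) = T ⊕ T = F
(d ⊕ ¬(d ↔ (a ⊕ (a ∨ d)))) → a = F → T = T
((d ⊕ ¬(d ↔ (a ⊕ (a ∨ d)))) → a) ∨ a = T ∨ T = T
e ↔ f = T ↔ F = F
e → f = T → F = F
(e → f) ⊕ f = F ⊕ F = F
(e ↔ f) → ((e → f) ⊕ f) = F → F = T
(((d ⊕ ¬(d ↔ (a ⊕ (a ∨ d)))) → a) ∨ a) ⊕ ((e ↔ f) → ((e → f) ⊕ f)) = T ⊕ T = F
d ↔ e = T ↔ T = T
(d ↔ e) → f = T → F = F
¬((d ↔ e) → f) = ¬F = T
¬((d ↔ e) → f) ∧ f = T ∧ F = F
((((d ⊕ ¬(d ↔ (a ⊕ (a ∨ d)))) → a) ∨ a) ⊕ ((e ↔ f) → ((e → f) ⊕ f))) ↔ (¬((d ↔ e) → f) ∧ f) = F ↔ F = T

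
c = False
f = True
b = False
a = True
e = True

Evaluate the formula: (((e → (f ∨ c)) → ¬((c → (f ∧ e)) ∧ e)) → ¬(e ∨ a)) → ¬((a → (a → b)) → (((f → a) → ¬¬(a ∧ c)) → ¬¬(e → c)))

False

f ∨ c = True ∨ False = True
e → (f ∨ c) = True → True = True
f ∧ e = True ∧ True = True
c → (f ∧ e) = False → True = True
(c → (f ∧ e)) ∧ e = True ∧ True = True
¬((c → (f ∧ e)) ∧ e) = ¬True = False
(e → (f ∨ c)) → ¬((c → (f ∧ e)) ∧ e) = True → False = False
e ∨ a = True ∨ True = True
¬(e ∨ a) = ¬True = False
((e → (f ∨ c)) → ¬((c → (f ∧ e)) ∧ e)) → ¬(e ∨ a) = False → False = True
a → b = True → False = False
a → (a → b) = True → False = False
f → a = True → True = True
a ∧ c = True ∧ False = False
¬(a ∧ c) = ¬False = True
¬¬(a ∧ c) = ¬True = False
(f → a) → ¬¬(a ∧ c) = True → False = False
e → c = True → False = False
¬(e → c) = ¬False = True
¬¬(e → c) = ¬True = False
((f → a) → ¬¬(a ∧ c)) → ¬¬(e → c) = False → False = True
(a → (a → b)) → (((f → a) → ¬¬(a ∧ c)) → ¬¬(e → c)) = False → True = True
¬((a → (a → b)) → (((f → a) → ¬¬(a ∧ c)) → ¬¬(e → c))) = ¬True = False
(((e → (f ∨ c)) → ¬((c → (f ∧ e)) ∧ e)) → ¬(e ∨ a)) → ¬((a → (a → b)) → (((f → a) → ¬¬(a ∧ c)) → ¬¬(e → c))) = True → False = False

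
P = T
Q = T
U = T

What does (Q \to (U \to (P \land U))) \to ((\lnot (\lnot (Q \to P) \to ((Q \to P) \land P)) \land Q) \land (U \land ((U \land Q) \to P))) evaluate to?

P \land U = T \land T = T
U \to (P \land U) = T \to T = T
Q \to (U \to (P \land U)) = T \to T = T
Q \to P = T \to T = T
\lnot (Q \to P) = \lnot T = F
Q \to P = T \to T = T
(Q \to P) \land P = T \land T = T
\lnot (Q \to P) \to ((Q \to P) \land P) = F \to T = T
\lnot (\lnot (Q \to P) \to ((Q \to P) \land P)) = \lnot T = F
\lnot (\lnot (Q \to P) \to ((Q \to P) \land P)) \land Q = F \land T = F
U \land Q = T \land T = T
(U \land Q) \to P = T \to T = T
U \land ((U \land Q) \to P) = T \land T = T
(\lnot (\lnot (Q \to P) \to ((Q \to P) \land P)) \land Q) \land (U \land ((U \land Q) \to P)) = F \land T = F
(Q \to (U \to (P \land U))) \to ((\lnot (\lnot (Q \to P) \to ((Q \to P) \land P)) \land Q) \land (U \land ((U \land Q) \to P))) = T \to F = F

F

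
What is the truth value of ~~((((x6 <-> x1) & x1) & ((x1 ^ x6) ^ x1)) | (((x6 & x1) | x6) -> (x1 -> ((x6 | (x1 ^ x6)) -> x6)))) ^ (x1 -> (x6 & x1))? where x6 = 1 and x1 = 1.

x6 <-> x1 = 1 <-> 1 = 1
(x6 <-> x1) & x1 = 1 & 1 = 1
x1 ^ x6 = 1 ^ 1 = 0
(x1 ^ x6) ^ x1 = 0 ^ 1 = 1
((x6 <-> x1) & x1) & ((x1 ^ x6) ^ x1) = 1 & 1 = 1
x6 & x1 = 1 & 1 = 1
(x6 & x1) | x6 = 1 | 1 = 1
x1 ^ x6 = 1 ^ 1 = 0
x6 | (x1 ^ x6) = 1 | 0 = 1
(x6 | (x1 ^ x6)) -> x6 = 1 -> 1 = 1
x1 -> ((x6 | (x1 ^ x6)) -> x6) = 1 -> 1 = 1
((x6 & x1) | x6) -> (x1 -> ((x6 | (x1 ^ x6)) -> x6)) = 1 -> 1 = 1
(((x6 <-> x1) & x1) & ((x1 ^ x6) ^ x1)) | (((x6 & x1) | x6) -> (x1 -> ((x6 | (x1 ^ x6)) -> x6))) = 1 | 1 = 1
~((((x6 <-> x1) & x1) & ((x1 ^ x6) ^ x1)) | (((x6 & x1) | x6) -> (x1 -> ((x6 | (x1 ^ x6)) -> x6)))) = ~1 = 0
~~((((x6 <-> x1) & x1) & ((x1 ^ x6) ^ x1)) | (((x6 & x1) | x6) -> (x1 -> ((x6 | (x1 ^ x6)) -> x6)))) = ~0 = 1
x6 & x1 = 1 & 1 = 1
x1 -> (x6 & x1) = 1 -> 1 = 1
~~((((x6 <-> x1) & x1) & ((x1 ^ x6) ^ x1)) | (((x6 & x1) | x6) -> (x1 -> ((x6 | (x1 ^ x6)) -> x6)))) ^ (x1 -> (x6 & x1)) = 1 ^ 1 = 0

0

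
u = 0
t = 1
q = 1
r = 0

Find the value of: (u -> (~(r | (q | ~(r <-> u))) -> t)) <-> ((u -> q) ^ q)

Substituting u=0, t=1, q=1, r=0:
r <-> u = 0 <-> 0 = 1
~(r <-> u) = ~1 = 0
q | ~(r <-> u) = 1 | 0 = 1
r | (q | ~(r <-> u)) = 0 | 1 = 1
~(r | (q | ~(r <-> u))) = ~1 = 0
~(r | (q | ~(r <-> u))) -> t = 0 -> 1 = 1
u -> (~(r | (q | ~(r <-> u))) -> t) = 0 -> 1 = 1
u -> q = 0 -> 1 = 1
(u -> q) ^ q = 1 ^ 1 = 0
(u -> (~(r | (q | ~(r <-> u))) -> t)) <-> ((u -> q) ^ q) = 1 <-> 0 = 0

0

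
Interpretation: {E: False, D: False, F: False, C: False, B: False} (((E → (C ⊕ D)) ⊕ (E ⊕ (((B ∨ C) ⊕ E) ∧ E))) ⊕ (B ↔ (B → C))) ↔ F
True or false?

C ⊕ D = False ⊕ False = False
E → (C ⊕ D) = False → False = True
B ∨ C = False ∨ False = False
(B ∨ C) ⊕ E = False ⊕ False = False
((B ∨ C) ⊕ E) ∧ E = False ∧ False = False
E ⊕ (((B ∨ C) ⊕ E) ∧ E) = False ⊕ False = False
(E → (C ⊕ D)) ⊕ (E ⊕ (((B ∨ C) ⊕ E) ∧ E)) = True ⊕ False = True
B → C = False → False = True
B ↔ (B → C) = False ↔ True = False
((E → (C ⊕ D)) ⊕ (E ⊕ (((B ∨ C) ⊕ E) ∧ E))) ⊕ (B ↔ (B → C)) = True ⊕ False = True
(((E → (C ⊕ D)) ⊕ (E ⊕ (((B ∨ C) ⊕ E) ∧ E))) ⊕ (B ↔ (B → C))) ↔ F = True ↔ False = False

False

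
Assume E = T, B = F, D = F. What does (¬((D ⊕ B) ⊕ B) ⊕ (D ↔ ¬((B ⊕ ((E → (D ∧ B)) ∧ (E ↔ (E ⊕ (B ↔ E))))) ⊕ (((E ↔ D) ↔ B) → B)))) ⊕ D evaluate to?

D ⊕ B = F ⊕ F = F
(D ⊕ B) ⊕ B = F ⊕ F = F
¬((D ⊕ B) ⊕ B) = ¬F = T
D ∧ B = F ∧ F = F
E → (D ∧ B) = T → F = F
B ↔ E = F ↔ T = F
E ⊕ (B ↔ E) = T ⊕ F = T
E ↔ (E ⊕ (B ↔ E)) = T ↔ T = T
(E → (D ∧ B)) ∧ (E ↔ (E ⊕ (B ↔ E))) = F ∧ T = F
B ⊕ ((E → (D ∧ B)) ∧ (E ↔ (E ⊕ (B ↔ E)))) = F ⊕ F = F
E ↔ D = T ↔ F = F
(E ↔ D) ↔ B = F ↔ F = T
((E ↔ D) ↔ B) → B = T → F = F
(B ⊕ ((E → (D ∧ B)) ∧ (E ↔ (E ⊕ (B ↔ E))))) ⊕ (((E ↔ D) ↔ B) → B) = F ⊕ F = F
¬((B ⊕ ((E → (D ∧ B)) ∧ (E ↔ (E ⊕ (B ↔ E))))) ⊕ (((E ↔ D) ↔ B) → B)) = ¬F = T
D ↔ ¬((B ⊕ ((E → (D ∧ B)) ∧ (E ↔ (E ⊕ (B ↔ E))))) ⊕ (((E ↔ D) ↔ B) → B)) = F ↔ T = F
¬((D ⊕ B) ⊕ B) ⊕ (D ↔ ¬((B ⊕ ((E → (D ∧ B)) ∧ (E ↔ (E ⊕ (B ↔ E))))) ⊕ (((E ↔ D) ↔ B) → B))) = T ⊕ F = T
(¬((D ⊕ B) ⊕ B) ⊕ (D ↔ ¬((B ⊕ ((E → (D ∧ B)) ∧ (E ↔ (E ⊕ (B ↔ E))))) ⊕ (((E ↔ D) ↔ B) → B)))) ⊕ D = T ⊕ F = T

T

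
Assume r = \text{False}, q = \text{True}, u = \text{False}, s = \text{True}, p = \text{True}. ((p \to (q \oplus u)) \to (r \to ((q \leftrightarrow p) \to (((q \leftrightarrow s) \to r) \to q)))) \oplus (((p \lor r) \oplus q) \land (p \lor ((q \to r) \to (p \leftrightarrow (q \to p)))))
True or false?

\text{True}

q \oplus u = \text{True} \oplus \text{False} = \text{True}
p \to (q \oplus u) = \text{True} \to \text{True} = \text{True}
q \leftrightarrow p = \text{True} \leftrightarrow \text{True} = \text{True}
q \leftrightarrow s = \text{True} \leftrightarrow \text{True} = \text{True}
(q \leftrightarrow s) \to r = \text{True} \to \text{False} = \text{False}
((q \leftrightarrow s) \to r) \to q = \text{False} \to \text{True} = \text{True}
(q \leftrightarrow p) \to (((q \leftrightarrow s) \to r) \to q) = \text{True} \to \text{True} = \text{True}
r \to ((q \leftrightarrow p) \to (((q \leftrightarrow s) \to r) \to q)) = \text{False} \to \text{True} = \text{True}
(p \to (q \oplus u)) \to (r \to ((q \leftrightarrow p) \to (((q \leftrightarrow s) \to r) \to q))) = \text{True} \to \text{True} = \text{True}
p \lor r = \text{True} \lor \text{False} = \text{True}
(p \lor r) \oplus q = \text{True} \oplus \text{True} = \text{False}
q \to r = \text{True} \to \text{False} = \text{False}
q \to p = \text{True} \to \text{True} = \text{True}
p \leftrightarrow (q \to p) = \text{True} \leftrightarrow \text{True} = \text{True}
(q \to r) \to (p \leftrightarrow (q \to p)) = \text{False} \to \text{True} = \text{True}
p \lor ((q \to r) \to (p \leftrightarrow (q \to p))) = \text{True} \lor \text{True} = \text{True}
((p \lor r) \oplus q) \land (p \lor ((q \to r) \to (p \leftrightarrow (q \to p)))) = \text{False} \land \text{True} = \text{False}
((p \to (q \oplus u)) \to (r \to ((q \leftrightarrow p) \to (((q \leftrightarrow s) \to r) \to q)))) \oplus (((p \lor r) \oplus q) \land (p \lor ((q \to r) \to (p \leftrightarrow (q \to p))))) = \text{True} \oplus \text{False} = \text{True}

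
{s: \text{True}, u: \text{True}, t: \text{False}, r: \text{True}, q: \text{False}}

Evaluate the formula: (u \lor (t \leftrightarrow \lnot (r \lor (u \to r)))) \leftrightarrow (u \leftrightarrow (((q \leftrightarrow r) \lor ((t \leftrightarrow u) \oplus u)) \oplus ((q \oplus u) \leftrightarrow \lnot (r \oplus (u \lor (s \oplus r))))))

\text{False}

u \to r = \text{True} \to \text{True} = \text{True}
r \lor (u \to r) = \text{True} \lor \text{True} = \text{True}
\lnot (r \lor (u \to r)) = \lnot \text{True} = \text{False}
t \leftrightarrow \lnot (r \lor (u \to r)) = \text{False} \leftrightarrow \text{False} = \text{True}
u \lor (t \leftrightarrow \lnot (r \lor (u \to r))) = \text{True} \lor \text{True} = \text{True}
q \leftrightarrow r = \text{False} \leftrightarrow \text{True} = \text{False}
t \leftrightarrow u = \text{False} \leftrightarrow \text{True} = \text{False}
(t \leftrightarrow u) \oplus u = \text{False} \oplus \text{True} = \text{True}
(q \leftrightarrow r) \lor ((t \leftrightarrow u) \oplus u) = \text{False} \lor \text{True} = \text{True}
q \oplus u = \text{False} \oplus \text{True} = \text{True}
s \oplus r = \text{True} \oplus \text{True} = \text{False}
u \lor (s \oplus r) = \text{True} \lor \text{False} = \text{True}
r \oplus (u \lor (s \oplus r)) = \text{True} \oplus \text{True} = \text{False}
\lnot (r \oplus (u \lor (s \oplus r))) = \lnot \text{False} = \text{True}
(q \oplus u) \leftrightarrow \lnot (r \oplus (u \lor (s \oplus r))) = \text{True} \leftrightarrow \text{True} = \text{True}
((q \leftrightarrow r) \lor ((t \leftrightarrow u) \oplus u)) \oplus ((q \oplus u) \leftrightarrow \lnot (r \oplus (u \lor (s \oplus r)))) = \text{True} \oplus \text{True} = \text{False}
u \leftrightarrow (((q \leftrightarrow r) \lor ((t \leftrightarrow u) \oplus u)) \oplus ((q \oplus u) \leftrightarrow \lnot (r \oplus (u \lor (s \oplus r))))) = \text{True} \leftrightarrow \text{False} = \text{False}
(u \lor (t \leftrightarrow \lnot (r \lor (u \to r)))) \leftrightarrow (u \leftrightarrow (((q \leftrightarrow r) \lor ((t \leftrightarrow u) \oplus u)) \oplus ((q \oplus u) \leftrightarrow \lnot (r \oplus (u \lor (s \oplus r)))))) = \text{True} \leftrightarrow \text{False} = \text{False}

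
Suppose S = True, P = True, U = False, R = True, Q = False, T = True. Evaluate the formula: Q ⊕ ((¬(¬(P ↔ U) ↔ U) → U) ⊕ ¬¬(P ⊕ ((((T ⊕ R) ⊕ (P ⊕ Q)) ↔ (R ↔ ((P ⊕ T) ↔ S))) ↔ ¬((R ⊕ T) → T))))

P ↔ U = True ↔ False = False
¬(P ↔ U) = ¬False = True
¬(P ↔ U) ↔ U = True ↔ False = False
¬(¬(P ↔ U) ↔ U) = ¬False = True
¬(¬(P ↔ U) ↔ U) → U = True → False = False
T ⊕ R = True ⊕ True = False
P ⊕ Q = True ⊕ False = True
(T ⊕ R) ⊕ (P ⊕ Q) = False ⊕ True = True
P ⊕ T = True ⊕ True = False
(P ⊕ T) ↔ S = False ↔ True = False
R ↔ ((P ⊕ T) ↔ S) = True ↔ False = False
((T ⊕ R) ⊕ (P ⊕ Q)) ↔ (R ↔ ((P ⊕ T) ↔ S)) = True ↔ False = False
R ⊕ T = True ⊕ True = False
(R ⊕ T) → T = False → True = True
¬((R ⊕ T) → T) = ¬True = False
(((T ⊕ R) ⊕ (P ⊕ Q)) ↔ (R ↔ ((P ⊕ T) ↔ S))) ↔ ¬((R ⊕ T) → T) = False ↔ False = True
P ⊕ ((((T ⊕ R) ⊕ (P ⊕ Q)) ↔ (R ↔ ((P ⊕ T) ↔ S))) ↔ ¬((R ⊕ T) → T)) = True ⊕ True = False
¬(P ⊕ ((((T ⊕ R) ⊕ (P ⊕ Q)) ↔ (R ↔ ((P ⊕ T) ↔ S))) ↔ ¬((R ⊕ T) → T))) = ¬False = True
¬¬(P ⊕ ((((T ⊕ R) ⊕ (P ⊕ Q)) ↔ (R ↔ ((P ⊕ T) ↔ S))) ↔ ¬((R ⊕ T) → T))) = ¬True = False
(¬(¬(P ↔ U) ↔ U) → U) ⊕ ¬¬(P ⊕ ((((T ⊕ R) ⊕ (P ⊕ Q)) ↔ (R ↔ ((P ⊕ T) ↔ S))) ↔ ¬((R ⊕ T) → T))) = False ⊕ False = False
Q ⊕ ((¬(¬(P ↔ U) ↔ U) → U) ⊕ ¬¬(P ⊕ ((((T ⊕ R) ⊕ (P ⊕ Q)) ↔ (R ↔ ((P ⊕ T) ↔ S))) ↔ ¬((R ⊕ T) → T)))) = False ⊕ False = False

False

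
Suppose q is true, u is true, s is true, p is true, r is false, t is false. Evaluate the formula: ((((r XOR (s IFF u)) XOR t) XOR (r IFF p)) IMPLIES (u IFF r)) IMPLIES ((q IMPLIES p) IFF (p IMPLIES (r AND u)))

Substituting q=true, u=true, s=true, p=true, r=false, t=false:
s IFF u = true IFF true = true
r XOR (s IFF u) = false XOR true = true
(r XOR (s IFF u)) XOR t = true XOR false = true
r IFF p = false IFF true = false
((r XOR (s IFF u)) XOR t) XOR (r IFF p) = true XOR false = true
u IFF r = true IFF false = false
(((r XOR (s IFF u)) XOR t) XOR (r IFF p)) IMPLIES (u IFF r) = true IMPLIES false = false
q IMPLIES p = true IMPLIES true = true
r AND u = false AND true = false
p IMPLIES (r AND u) = true IMPLIES false = false
(q IMPLIES p) IFF (p IMPLIES (r AND u)) = true IFF false = false
((((r XOR (s IFF u)) XOR t) XOR (r IFF p)) IMPLIES (u IFF r)) IMPLIES ((q IMPLIES p) IFF (p IMPLIES (r AND u))) = false IMPLIES false = true

true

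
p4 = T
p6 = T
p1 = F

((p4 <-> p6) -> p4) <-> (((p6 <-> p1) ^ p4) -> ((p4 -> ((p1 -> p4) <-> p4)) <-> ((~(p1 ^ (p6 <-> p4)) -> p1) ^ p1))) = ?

p4 <-> p6 = T <-> T = T
(p4 <-> p6) -> p4 = T -> T = T
p6 <-> p1 = T <-> F = F
(p6 <-> p1) ^ p4 = F ^ T = T
p1 -> p4 = F -> T = T
(p1 -> p4) <-> p4 = T <-> T = T
p4 -> ((p1 -> p4) <-> p4) = T -> T = T
p6 <-> p4 = T <-> T = T
p1 ^ (p6 <-> p4) = F ^ T = T
~(p1 ^ (p6 <-> p4)) = ~T = F
~(p1 ^ (p6 <-> p4)) -> p1 = F -> F = T
(~(p1 ^ (p6 <-> p4)) -> p1) ^ p1 = T ^ F = T
(p4 -> ((p1 -> p4) <-> p4)) <-> ((~(p1 ^ (p6 <-> p4)) -> p1) ^ p1) = T <-> T = T
((p6 <-> p1) ^ p4) -> ((p4 -> ((p1 -> p4) <-> p4)) <-> ((~(p1 ^ (p6 <-> p4)) -> p1) ^ p1)) = T -> T = T
((p4 <-> p6) -> p4) <-> (((p6 <-> p1) ^ p4) -> ((p4 -> ((p1 -> p4) <-> p4)) <-> ((~(p1 ^ (p6 <-> p4)) -> p1) ^ p1))) = T <-> T = T

T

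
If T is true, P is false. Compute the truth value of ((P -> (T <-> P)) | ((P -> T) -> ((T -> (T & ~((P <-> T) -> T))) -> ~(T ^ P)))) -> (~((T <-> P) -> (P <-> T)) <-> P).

T <-> P = True <-> False = False
P -> (T <-> P) = False -> False = True
P -> T = False -> True = True
P <-> T = False <-> True = False
(P <-> T) -> T = False -> True = True
~((P <-> T) -> T) = ~True = False
T & ~((P <-> T) -> T) = True & False = False
T -> (T & ~((P <-> T) -> T)) = True -> False = False
T ^ P = True ^ False = True
~(T ^ P) = ~True = False
(T -> (T & ~((P <-> T) -> T))) -> ~(T ^ P) = False -> False = True
(P -> T) -> ((T -> (T & ~((P <-> T) -> T))) -> ~(T ^ P)) = True -> True = True
(P -> (T <-> P)) | ((P -> T) -> ((T -> (T & ~((P <-> T) -> T))) -> ~(T ^ P))) = True | True = True
T <-> P = True <-> False = False
P <-> T = False <-> True = False
(T <-> P) -> (P <-> T) = False -> False = True
~((T <-> P) -> (P <-> T)) = ~True = False
~((T <-> P) -> (P <-> T)) <-> P = False <-> False = True
((P -> (T <-> P)) | ((P -> T) -> ((T -> (T & ~((P <-> T) -> T))) -> ~(T ^ P)))) -> (~((T <-> P) -> (P <-> T)) <-> P) = True -> True = True

True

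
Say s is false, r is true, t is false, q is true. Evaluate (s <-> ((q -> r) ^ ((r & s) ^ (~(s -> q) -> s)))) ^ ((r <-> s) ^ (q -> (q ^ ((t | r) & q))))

q -> r = T -> T = T
r & s = T & F = F
s -> q = F -> T = T
~(s -> q) = ~T = F
~(s -> q) -> s = F -> F = T
(r & s) ^ (~(s -> q) -> s) = F ^ T = T
(q -> r) ^ ((r & s) ^ (~(s -> q) -> s)) = T ^ T = F
s <-> ((q -> r) ^ ((r & s) ^ (~(s -> q) -> s))) = F <-> F = T
r <-> s = T <-> F = F
t | r = F | T = T
(t | r) & q = T & T = T
q ^ ((t | r) & q) = T ^ T = F
q -> (q ^ ((t | r) & q)) = T -> F = F
(r <-> s) ^ (q -> (q ^ ((t | r) & q))) = F ^ F = F
(s <-> ((q -> r) ^ ((r & s) ^ (~(s -> q) -> s)))) ^ ((r <-> s) ^ (q -> (q ^ ((t | r) & q)))) = T ^ F = T

T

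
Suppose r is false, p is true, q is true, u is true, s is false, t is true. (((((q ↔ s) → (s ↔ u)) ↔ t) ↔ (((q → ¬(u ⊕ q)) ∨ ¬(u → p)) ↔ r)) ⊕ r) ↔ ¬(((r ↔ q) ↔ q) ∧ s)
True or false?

q ↔ s = True ↔ False = False
s ↔ u = False ↔ True = False
(q ↔ s) → (s ↔ u) = False → False = True
((q ↔ s) → (s ↔ u)) ↔ t = True ↔ True = True
u ⊕ q = True ⊕ True = False
¬(u ⊕ q) = ¬False = True
q → ¬(u ⊕ q) = True → True = True
u → p = True → True = True
¬(u → p) = ¬True = False
(q → ¬(u ⊕ q)) ∨ ¬(u → p) = True ∨ False = True
((q → ¬(u ⊕ q)) ∨ ¬(u → p)) ↔ r = True ↔ False = False
(((q ↔ s) → (s ↔ u)) ↔ t) ↔ (((q → ¬(u ⊕ q)) ∨ ¬(u → p)) ↔ r) = True ↔ False = False
((((q ↔ s) → (s ↔ u)) ↔ t) ↔ (((q → ¬(u ⊕ q)) ∨ ¬(u → p)) ↔ r)) ⊕ r = False ⊕ False = False
r ↔ q = False ↔ True = False
(r ↔ q) ↔ q = False ↔ True = False
((r ↔ q) ↔ q) ∧ s = False ∧ False = False
¬(((r ↔ q) ↔ q) ∧ s) = ¬False = True
(((((q ↔ s) → (s ↔ u)) ↔ t) ↔ (((q → ¬(u ⊕ q)) ∨ ¬(u → p)) ↔ r)) ⊕ r) ↔ ¬(((r ↔ q) ↔ q) ∧ s) = False ↔ True = False

False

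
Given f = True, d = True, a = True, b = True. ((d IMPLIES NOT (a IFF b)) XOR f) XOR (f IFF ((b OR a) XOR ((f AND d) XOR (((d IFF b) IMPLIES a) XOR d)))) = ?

Substituting f=True, d=True, a=True, b=True:
a IFF b = True IFF True = True
NOT (a IFF b) = NOT True = False
d IMPLIES NOT (a IFF b) = True IMPLIES False = False
(d IMPLIES NOT (a IFF b)) XOR f = False XOR True = True
b OR a = True OR True = True
f AND d = True AND True = True
d IFF b = True IFF True = True
(d IFF b) IMPLIES a = True IMPLIES True = True
((d IFF b) IMPLIES a) XOR d = True XOR True = False
(f AND d) XOR (((d IFF b) IMPLIES a) XOR d) = True XOR False = True
(b OR a) XOR ((f AND d) XOR (((d IFF b) IMPLIES a) XOR d)) = True XOR True = False
f IFF ((b OR a) XOR ((f AND d) XOR (((d IFF b) IMPLIES a) XOR d))) = True IFF False = False
((d IMPLIES NOT (a IFF b)) XOR f) XOR (f IFF ((b OR a) XOR ((f AND d) XOR (((d IFF b) IMPLIES a) XOR d)))) = True XOR False = True

True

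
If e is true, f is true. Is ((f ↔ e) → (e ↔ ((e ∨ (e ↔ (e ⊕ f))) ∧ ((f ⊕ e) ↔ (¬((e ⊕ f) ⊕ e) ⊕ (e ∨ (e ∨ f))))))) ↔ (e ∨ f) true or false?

F

f ↔ e = T ↔ T = T
e ⊕ f = T ⊕ T = F
e ↔ (e ⊕ f) = T ↔ F = F
e ∨ (e ↔ (e ⊕ f)) = T ∨ F = T
f ⊕ e = T ⊕ T = F
e ⊕ f = T ⊕ T = F
(e ⊕ f) ⊕ e = F ⊕ T = T
¬((e ⊕ f) ⊕ e) = ¬T = F
e ∨ f = T ∨ T = T
e ∨ (e ∨ f) = T ∨ T = T
¬((e ⊕ f) ⊕ e) ⊕ (e ∨ (e ∨ f)) = F ⊕ T = T
(f ⊕ e) ↔ (¬((e ⊕ f) ⊕ e) ⊕ (e ∨ (e ∨ f))) = F ↔ T = F
(e ∨ (e ↔ (e ⊕ f))) ∧ ((f ⊕ e) ↔ (¬((e ⊕ f) ⊕ e) ⊕ (e ∨ (e ∨ f)))) = T ∧ F = F
e ↔ ((e ∨ (e ↔ (e ⊕ f))) ∧ ((f ⊕ e) ↔ (¬((e ⊕ f) ⊕ e) ⊕ (e ∨ (e ∨ f))))) = T ↔ F = F
(f ↔ e) → (e ↔ ((e ∨ (e ↔ (e ⊕ f))) ∧ ((f ⊕ e) ↔ (¬((e ⊕ f) ⊕ e) ⊕ (e ∨ (e ∨ f)))))) = T → F = F
e ∨ f = T ∨ T = T
((f ↔ e) → (e ↔ ((e ∨ (e ↔ (e ⊕ f))) ∧ ((f ⊕ e) ↔ (¬((e ⊕ f) ⊕ e) ⊕ (e ∨ (e ∨ f))))))) ↔ (e ∨ f) = F ↔ T = F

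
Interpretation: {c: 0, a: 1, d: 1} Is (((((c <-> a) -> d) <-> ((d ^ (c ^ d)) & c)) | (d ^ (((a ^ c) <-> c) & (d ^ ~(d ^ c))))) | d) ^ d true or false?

c <-> a = 0 <-> 1 = 0
(c <-> a) -> d = 0 -> 1 = 1
c ^ d = 0 ^ 1 = 1
d ^ (c ^ d) = 1 ^ 1 = 0
(d ^ (c ^ d)) & c = 0 & 0 = 0
((c <-> a) -> d) <-> ((d ^ (c ^ d)) & c) = 1 <-> 0 = 0
a ^ c = 1 ^ 0 = 1
(a ^ c) <-> c = 1 <-> 0 = 0
d ^ c = 1 ^ 0 = 1
~(d ^ c) = ~1 = 0
d ^ ~(d ^ c) = 1 ^ 0 = 1
((a ^ c) <-> c) & (d ^ ~(d ^ c)) = 0 & 1 = 0
d ^ (((a ^ c) <-> c) & (d ^ ~(d ^ c))) = 1 ^ 0 = 1
(((c <-> a) -> d) <-> ((d ^ (c ^ d)) & c)) | (d ^ (((a ^ c) <-> c) & (d ^ ~(d ^ c)))) = 0 | 1 = 1
((((c <-> a) -> d) <-> ((d ^ (c ^ d)) & c)) | (d ^ (((a ^ c) <-> c) & (d ^ ~(d ^ c))))) | d = 1 | 1 = 1
(((((c <-> a) -> d) <-> ((d ^ (c ^ d)) & c)) | (d ^ (((a ^ c) <-> c) & (d ^ ~(d ^ c))))) | d) ^ d = 1 ^ 1 = 0

0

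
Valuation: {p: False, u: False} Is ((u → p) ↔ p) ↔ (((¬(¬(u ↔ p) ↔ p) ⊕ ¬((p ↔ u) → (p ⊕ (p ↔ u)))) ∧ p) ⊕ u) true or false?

u → p = False → False = True
(u → p) ↔ p = True ↔ False = False
u ↔ p = False ↔ False = True
¬(u ↔ p) = ¬True = False
¬(u ↔ p) ↔ p = False ↔ False = True
¬(¬(u ↔ p) ↔ p) = ¬True = False
p ↔ u = False ↔ False = True
p ↔ u = False ↔ False = True
p ⊕ (p ↔ u) = False ⊕ True = True
(p ↔ u) → (p ⊕ (p ↔ u)) = True → True = True
¬((p ↔ u) → (p ⊕ (p ↔ u))) = ¬True = False
¬(¬(u ↔ p) ↔ p) ⊕ ¬((p ↔ u) → (p ⊕ (p ↔ u))) = False ⊕ False = False
(¬(¬(u ↔ p) ↔ p) ⊕ ¬((p ↔ u) → (p ⊕ (p ↔ u)))) ∧ p = False ∧ False = False
((¬(¬(u ↔ p) ↔ p) ⊕ ¬((p ↔ u) → (p ⊕ (p ↔ u)))) ∧ p) ⊕ u = False ⊕ False = False
((u → p) ↔ p) ↔ (((¬(¬(u ↔ p) ↔ p) ⊕ ¬((p ↔ u) → (p ⊕ (p ↔ u)))) ∧ p) ⊕ u) = False ↔ False = True

True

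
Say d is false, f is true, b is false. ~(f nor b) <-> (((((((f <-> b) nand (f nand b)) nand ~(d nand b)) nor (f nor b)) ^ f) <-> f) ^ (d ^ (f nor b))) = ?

1

f nor b = 1 nor 0 = 0
~(f nor b) = ~0 = 1
f <-> b = 1 <-> 0 = 0
f nand b = 1 nand 0 = 1
(f <-> b) nand (f nand b) = 0 nand 1 = 1
d nand b = 0 nand 0 = 1
~(d nand b) = ~1 = 0
((f <-> b) nand (f nand b)) nand ~(d nand b) = 1 nand 0 = 1
f nor b = 1 nor 0 = 0
(((f <-> b) nand (f nand b)) nand ~(d nand b)) nor (f nor b) = 1 nor 0 = 0
((((f <-> b) nand (f nand b)) nand ~(d nand b)) nor (f nor b)) ^ f = 0 ^ 1 = 1
(((((f <-> b) nand (f nand b)) nand ~(d nand b)) nor (f nor b)) ^ f) <-> f = 1 <-> 1 = 1
f nor b = 1 nor 0 = 0
d ^ (f nor b) = 0 ^ 0 = 0
((((((f <-> b) nand (f nand b)) nand ~(d nand b)) nor (f nor b)) ^ f) <-> f) ^ (d ^ (f nor b)) = 1 ^ 0 = 1
~(f nor b) <-> (((((((f <-> b) nand (f nand b)) nand ~(d nand b)) nor (f nor b)) ^ f) <-> f) ^ (d ^ (f nor b))) = 1 <-> 1 = 1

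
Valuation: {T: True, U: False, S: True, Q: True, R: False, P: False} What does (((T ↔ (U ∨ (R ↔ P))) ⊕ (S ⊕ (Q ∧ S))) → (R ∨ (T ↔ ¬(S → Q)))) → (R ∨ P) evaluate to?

True

R ↔ P = False ↔ False = True
U ∨ (R ↔ P) = False ∨ True = True
T ↔ (U ∨ (R ↔ P)) = True ↔ True = True
Q ∧ S = True ∧ True = True
S ⊕ (Q ∧ S) = True ⊕ True = False
(T ↔ (U ∨ (R ↔ P))) ⊕ (S ⊕ (Q ∧ S)) = True ⊕ False = True
S → Q = True → True = True
¬(S → Q) = ¬True = False
T ↔ ¬(S → Q) = True ↔ False = False
R ∨ (T ↔ ¬(S → Q)) = False ∨ False = False
((T ↔ (U ∨ (R ↔ P))) ⊕ (S ⊕ (Q ∧ S))) → (R ∨ (T ↔ ¬(S → Q))) = True → False = False
R ∨ P = False ∨ False = False
(((T ↔ (U ∨ (R ↔ P))) ⊕ (S ⊕ (Q ∧ S))) → (R ∨ (T ↔ ¬(S → Q)))) → (R ∨ P) = False → False = True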